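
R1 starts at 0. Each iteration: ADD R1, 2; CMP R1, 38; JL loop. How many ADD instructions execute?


Loop trace (R1 starts at 0, target 38, step 2):
  ADD #1: R1 = 0 + 2 = 2  → 2 < 38, loop
  ADD #2: R1 = 2 + 2 = 4  → 4 < 38, loop
  ADD #3: R1 = 4 + 2 = 6  → 6 < 38, loop
  ADD #4: R1 = 6 + 2 = 8  → 8 < 38, loop
  ADD #5: R1 = 8 + 2 = 10  → 10 < 38, loop
  ADD #6: R1 = 10 + 2 = 12  → 12 < 38, loop
  ADD #7: R1 = 12 + 2 = 14  → 14 < 38, loop
  ADD #8: R1 = 14 + 2 = 16  → 16 < 38, loop
  ADD #9: R1 = 16 + 2 = 18  → 18 < 38, loop
  ADD #10: R1 = 18 + 2 = 20  → 20 < 38, loop
  ADD #11: R1 = 20 + 2 = 22  → 22 < 38, loop
  ADD #12: R1 = 22 + 2 = 24  → 24 < 38, loop
  ADD #13: R1 = 24 + 2 = 26  → 26 < 38, loop
  ADD #14: R1 = 26 + 2 = 28  → 28 < 38, loop
  ADD #15: R1 = 28 + 2 = 30  → 30 < 38, loop
  ADD #16: R1 = 30 + 2 = 32  → 32 < 38, loop
  ADD #17: R1 = 32 + 2 = 34  → 34 < 38, loop
  ADD #18: R1 = 34 + 2 = 36  → 36 < 38, loop
  ADD #19: R1 = 36 + 2 = 38  → 38 >= 38, exit
Total ADD instructions: 19

19


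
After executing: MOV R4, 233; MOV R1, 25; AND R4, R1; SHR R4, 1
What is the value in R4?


Register state trace:
  MOV R4, 233  → R4 = 233 (0b11101001)
  MOV R1, 25  → R1 = 25 (0b00011001)
  AND R4, R1  → R4 = 233 AND 25 = 9 (0b00001001)
  SHR R4, 1  → R4 = 9 >> 1 = 4
Final: R4 = 4

4


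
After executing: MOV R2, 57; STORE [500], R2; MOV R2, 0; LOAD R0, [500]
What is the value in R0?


Register and memory trace:
  MOV R2, 57  → R2 = 57
  STORE [500], R2  → mem[500] = 57
  MOV R2, 0  → R2 = 0
  LOAD R0, [500]  → R0 = mem[500] = 57
Final: R0 = 57

57


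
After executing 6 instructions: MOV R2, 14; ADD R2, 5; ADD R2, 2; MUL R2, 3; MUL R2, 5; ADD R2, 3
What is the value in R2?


Register state trace:
  MOV R2, 14  → R2 = 14
  ADD R2, 5  → R2 = 14 + 5 = 19
  ADD R2, 2  → R2 = 19 + 2 = 21
  MUL R2, 3  → R2 = 21 * 3 = 63
  MUL R2, 5  → R2 = 63 * 5 = 315
  ADD R2, 3  → R2 = 315 + 3 = 318
Final: R2 = 318

318


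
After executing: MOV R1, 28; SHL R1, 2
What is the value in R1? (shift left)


Register state trace:
  MOV R1, 28  → R1 = 28
  SHL R1, 2  → R1 = 28 << 2 = 28 * 2^2 = 112
Final: R1 = 112

112


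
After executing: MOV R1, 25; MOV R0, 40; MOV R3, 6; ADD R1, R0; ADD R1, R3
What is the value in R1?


Register state trace:
  MOV R1, 25  → R1 = 25
  MOV R0, 40  → R0 = 40
  MOV R3, 6  → R3 = 6
  ADD R1, R0  → R1 = 25 + 40 = 65
  ADD R1, R3  → R1 = 65 + 6 = 71
Final: R1 = 71

71


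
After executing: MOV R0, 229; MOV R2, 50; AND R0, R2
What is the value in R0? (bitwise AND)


Register state trace:
  MOV R0, 229  → R0 = 229 (0b11100101)
  MOV R2, 50  → R2 = 50 (0b00110010)
  AND R0, R2  → R0 = 229 AND 50 = 32 (0b00100000)
Final: R0 = 32

32


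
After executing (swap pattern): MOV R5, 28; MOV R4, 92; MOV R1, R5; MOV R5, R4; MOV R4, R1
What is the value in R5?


Register state trace (swap pattern):
  MOV R5, 28  → R5 = 28
  MOV R4, 92  → R4 = 92
  MOV R1, R5  → R1 = 28  (save R5)
  MOV R5, R4  → R5 = 92  (R5 gets R4's value)
  MOV R4, R1  → R4 = 28  (R4 gets saved value)
Final: R5 = 92

92


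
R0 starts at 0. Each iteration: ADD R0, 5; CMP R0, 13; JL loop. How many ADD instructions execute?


Loop trace (R0 starts at 0, target 13, step 5):
  ADD #1: R0 = 0 + 5 = 5  → 5 < 13, loop
  ADD #2: R0 = 5 + 5 = 10  → 10 < 13, loop
  ADD #3: R0 = 10 + 5 = 15  → 15 >= 13, exit
Total ADD instructions: 3

3


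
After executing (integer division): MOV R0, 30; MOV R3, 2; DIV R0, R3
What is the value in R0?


Register state trace:
  MOV R0, 30  → R0 = 30
  MOV R3, 2  → R3 = 2
  DIV R0, R3  → R0 = 30 // 2 = 15
Final: R0 = 15

15


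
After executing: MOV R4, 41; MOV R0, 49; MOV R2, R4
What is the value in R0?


Register state trace:
  MOV R4, 41  → R4 = 41
  MOV R0, 49  → R0 = 49
  MOV R2, R4  → R2 = 41
Final: R0 = 49

49


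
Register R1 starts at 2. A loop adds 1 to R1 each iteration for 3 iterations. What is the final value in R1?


Starting value: R1 = 2
  Iter 1: R1 = 2 + 1 = 3
  Iter 2: R1 = 3 + 1 = 4
  Iter 3: R1 = 4 + 1 = 5
Final: R1 = 5

5


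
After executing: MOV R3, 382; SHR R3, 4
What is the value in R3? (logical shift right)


Register state trace:
  MOV R3, 382  → R3 = 382
  SHR R3, 4  → R3 = 382 >> 4 = 382 // 2^4 = 23
Final: R3 = 23

23


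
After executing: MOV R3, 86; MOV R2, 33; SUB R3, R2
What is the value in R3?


Register state trace:
  MOV R3, 86  → R3 = 86
  MOV R2, 33  → R2 = 33
  SUB R3, R2  → R3 = 86 - 33 = 53
Final: R3 = 53

53


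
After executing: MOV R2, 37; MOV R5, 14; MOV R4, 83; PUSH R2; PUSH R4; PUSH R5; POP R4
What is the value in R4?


Stack trace (top is rightmost):
  MOV R2, 37  → R2 = 37
  MOV R5, 14  → R5 = 14
  MOV R4, 83  → R4 = 83
  PUSH R2  → stack: [37]
  PUSH R4  → stack: [37, 83]
  PUSH R5  → stack: [37, 83, 14]
  POP R4  → R4 = 14, stack: [37, 83]
Final: R4 = 14

14


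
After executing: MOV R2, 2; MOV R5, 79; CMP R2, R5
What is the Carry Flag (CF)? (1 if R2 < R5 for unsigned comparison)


Register state trace:
  MOV R2, 2  → R2 = 2
  MOV R5, 79  → R5 = 79
  CMP R2, R5  → unsigned 2 - 79: borrow occurs
  2 < 79, so CF = 1
CF = 1

1


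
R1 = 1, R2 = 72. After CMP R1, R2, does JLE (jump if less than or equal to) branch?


Trace:
  R1 = 1, R2 = 72
  CMP R1, R2  → compares 1 vs 72
  JLE checks: is 1 less than or equal to 72?
  1 < 72, so condition is true
Branch taken: Yes

Yes


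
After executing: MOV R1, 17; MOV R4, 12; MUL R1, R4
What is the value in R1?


Register state trace:
  MOV R1, 17  → R1 = 17
  MOV R4, 12  → R4 = 12
  MUL R1, R4  → R1 = 17 * 12 = 204
Final: R1 = 204

204


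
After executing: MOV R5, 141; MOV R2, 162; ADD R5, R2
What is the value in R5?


Register state trace:
  MOV R5, 141  → R5 = 141
  MOV R2, 162  → R2 = 162
  ADD R5, R2  → R5 = 141 + 162 = 303
Final: R5 = 303

303


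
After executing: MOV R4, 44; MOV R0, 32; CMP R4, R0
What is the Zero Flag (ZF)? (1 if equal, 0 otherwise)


Register state trace:
  MOV R4, 44  → R4 = 44
  MOV R0, 32  → R0 = 32
  CMP R4, R0  → computes 44 - 32 = 12
  Result is nonzero, so values are not equal
ZF = 0

0


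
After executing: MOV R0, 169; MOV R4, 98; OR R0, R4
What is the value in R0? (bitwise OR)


Register state trace:
  MOV R0, 169  → R0 = 169 (0b10101001)
  MOV R4, 98  → R4 = 98 (0b01100010)
  OR R0, R4   → R0 = 169 OR 98 = 235 (0b11101011)
Final: R0 = 235

235


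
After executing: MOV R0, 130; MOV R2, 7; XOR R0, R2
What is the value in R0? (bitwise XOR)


Register state trace:
  MOV R0, 130  → R0 = 130 (0b10000010)
  MOV R2, 7  → R2 = 7 (0b00000111)
  XOR R0, R2  → R0 = 130 XOR 7 = 133 (0b10000101)
Final: R0 = 133

133


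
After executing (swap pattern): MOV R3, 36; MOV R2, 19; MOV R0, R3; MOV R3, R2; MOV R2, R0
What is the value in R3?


Register state trace (swap pattern):
  MOV R3, 36  → R3 = 36
  MOV R2, 19  → R2 = 19
  MOV R0, R3  → R0 = 36  (save R3)
  MOV R3, R2  → R3 = 19  (R3 gets R2's value)
  MOV R2, R0  → R2 = 36  (R2 gets saved value)
Final: R3 = 19

19


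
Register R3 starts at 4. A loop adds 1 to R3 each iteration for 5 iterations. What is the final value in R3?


Starting value: R3 = 4
  Iter 1: R3 = 4 + 1 = 5
  Iter 2: R3 = 5 + 1 = 6
  Iter 3: R3 = 6 + 1 = 7
  Iter 4: R3 = 7 + 1 = 8
  Iter 5: R3 = 8 + 1 = 9
Final: R3 = 9

9


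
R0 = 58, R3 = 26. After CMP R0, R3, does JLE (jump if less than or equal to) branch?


Trace:
  R0 = 58, R3 = 26
  CMP R0, R3  → compares 58 vs 26
  JLE checks: is 58 less than or equal to 26?
  58 > 26, so condition is false
Branch taken: No

No


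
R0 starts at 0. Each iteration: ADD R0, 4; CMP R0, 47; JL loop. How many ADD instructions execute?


Loop trace (R0 starts at 0, target 47, step 4):
  ADD #1: R0 = 0 + 4 = 4  → 4 < 47, loop
  ADD #2: R0 = 4 + 4 = 8  → 8 < 47, loop
  ADD #3: R0 = 8 + 4 = 12  → 12 < 47, loop
  ADD #4: R0 = 12 + 4 = 16  → 16 < 47, loop
  ADD #5: R0 = 16 + 4 = 20  → 20 < 47, loop
  ADD #6: R0 = 20 + 4 = 24  → 24 < 47, loop
  ADD #7: R0 = 24 + 4 = 28  → 28 < 47, loop
  ADD #8: R0 = 28 + 4 = 32  → 32 < 47, loop
  ADD #9: R0 = 32 + 4 = 36  → 36 < 47, loop
  ADD #10: R0 = 36 + 4 = 40  → 40 < 47, loop
  ADD #11: R0 = 40 + 4 = 44  → 44 < 47, loop
  ADD #12: R0 = 44 + 4 = 48  → 48 >= 47, exit
Total ADD instructions: 12

12


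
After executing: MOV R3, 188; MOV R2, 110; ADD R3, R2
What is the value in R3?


Register state trace:
  MOV R3, 188  → R3 = 188
  MOV R2, 110  → R2 = 110
  ADD R3, R2  → R3 = 188 + 110 = 298
Final: R3 = 298

298


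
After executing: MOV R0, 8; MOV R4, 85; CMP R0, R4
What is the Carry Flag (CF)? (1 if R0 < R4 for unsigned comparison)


Register state trace:
  MOV R0, 8  → R0 = 8
  MOV R4, 85  → R4 = 85
  CMP R0, R4  → unsigned 8 - 85: borrow occurs
  8 < 85, so CF = 1
CF = 1

1


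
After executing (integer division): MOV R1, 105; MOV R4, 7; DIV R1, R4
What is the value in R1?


Register state trace:
  MOV R1, 105  → R1 = 105
  MOV R4, 7  → R4 = 7
  DIV R1, R4  → R1 = 105 // 7 = 15
Final: R1 = 15

15


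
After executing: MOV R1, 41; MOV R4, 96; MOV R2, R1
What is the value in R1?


Register state trace:
  MOV R1, 41  → R1 = 41
  MOV R4, 96  → R4 = 96
  MOV R2, R1  → R2 = 41
Final: R1 = 41

41


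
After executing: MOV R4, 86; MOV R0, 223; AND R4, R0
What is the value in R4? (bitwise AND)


Register state trace:
  MOV R4, 86  → R4 = 86 (0b01010110)
  MOV R0, 223  → R0 = 223 (0b11011111)
  AND R4, R0  → R4 = 86 AND 223 = 86 (0b01010110)
Final: R4 = 86

86


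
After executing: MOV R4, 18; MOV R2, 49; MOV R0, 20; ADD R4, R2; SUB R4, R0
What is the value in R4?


Register state trace:
  MOV R4, 18  → R4 = 18
  MOV R2, 49  → R2 = 49
  MOV R0, 20  → R0 = 20
  ADD R4, R2  → R4 = 18 + 49 = 67
  SUB R4, R0  → R4 = 67 - 20 = 47
Final: R4 = 47

47


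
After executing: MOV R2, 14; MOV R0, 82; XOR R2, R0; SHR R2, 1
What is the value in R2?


Register state trace:
  MOV R2, 14  → R2 = 14 (0b00001110)
  MOV R0, 82  → R0 = 82 (0b01010010)
  XOR R2, R0  → R2 = 14 XOR 82 = 92 (0b01011100)
  SHR R2, 1  → R2 = 92 >> 1 = 46
Final: R2 = 46

46


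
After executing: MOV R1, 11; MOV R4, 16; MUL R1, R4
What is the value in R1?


Register state trace:
  MOV R1, 11  → R1 = 11
  MOV R4, 16  → R4 = 16
  MUL R1, R4  → R1 = 11 * 16 = 176
Final: R1 = 176

176


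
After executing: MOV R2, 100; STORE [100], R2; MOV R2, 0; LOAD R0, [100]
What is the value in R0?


Register and memory trace:
  MOV R2, 100  → R2 = 100
  STORE [100], R2  → mem[100] = 100
  MOV R2, 0  → R2 = 0
  LOAD R0, [100]  → R0 = mem[100] = 100
Final: R0 = 100

100


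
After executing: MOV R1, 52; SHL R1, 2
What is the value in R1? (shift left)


Register state trace:
  MOV R1, 52  → R1 = 52
  SHL R1, 2  → R1 = 52 << 2 = 52 * 2^2 = 208
Final: R1 = 208

208


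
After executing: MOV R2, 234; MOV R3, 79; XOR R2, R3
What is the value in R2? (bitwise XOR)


Register state trace:
  MOV R2, 234  → R2 = 234 (0b11101010)
  MOV R3, 79  → R3 = 79 (0b01001111)
  XOR R2, R3  → R2 = 234 XOR 79 = 165 (0b10100101)
Final: R2 = 165

165


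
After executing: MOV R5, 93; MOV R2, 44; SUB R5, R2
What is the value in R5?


Register state trace:
  MOV R5, 93  → R5 = 93
  MOV R2, 44  → R2 = 44
  SUB R5, R2  → R5 = 93 - 44 = 49
Final: R5 = 49

49


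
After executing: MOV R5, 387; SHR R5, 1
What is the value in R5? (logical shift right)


Register state trace:
  MOV R5, 387  → R5 = 387
  SHR R5, 1  → R5 = 387 >> 1 = 387 // 2^1 = 193
Final: R5 = 193

193


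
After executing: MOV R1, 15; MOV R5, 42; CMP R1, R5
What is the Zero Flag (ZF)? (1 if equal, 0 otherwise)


Register state trace:
  MOV R1, 15  → R1 = 15
  MOV R5, 42  → R5 = 42
  CMP R1, R5  → computes 15 - 42 = -27
  Result is nonzero, so values are not equal
ZF = 0

0


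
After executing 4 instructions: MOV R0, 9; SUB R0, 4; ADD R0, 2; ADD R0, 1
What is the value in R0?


Register state trace:
  MOV R0, 9  → R0 = 9
  SUB R0, 4  → R0 = 9 - 4 = 5
  ADD R0, 2  → R0 = 5 + 2 = 7
  ADD R0, 1  → R0 = 7 + 1 = 8
Final: R0 = 8

8


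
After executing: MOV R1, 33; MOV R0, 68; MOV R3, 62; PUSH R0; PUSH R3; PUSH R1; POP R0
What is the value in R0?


Stack trace (top is rightmost):
  MOV R1, 33  → R1 = 33
  MOV R0, 68  → R0 = 68
  MOV R3, 62  → R3 = 62
  PUSH R0  → stack: [68]
  PUSH R3  → stack: [68, 62]
  PUSH R1  → stack: [68, 62, 33]
  POP R0  → R0 = 33, stack: [68, 62]
Final: R0 = 33

33


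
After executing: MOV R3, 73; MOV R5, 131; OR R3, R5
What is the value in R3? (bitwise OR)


Register state trace:
  MOV R3, 73  → R3 = 73 (0b01001001)
  MOV R5, 131  → R5 = 131 (0b10000011)
  OR R3, R5   → R3 = 73 OR 131 = 203 (0b11001011)
Final: R3 = 203

203


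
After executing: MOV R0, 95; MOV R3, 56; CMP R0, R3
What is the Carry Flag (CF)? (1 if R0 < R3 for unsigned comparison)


Register state trace:
  MOV R0, 95  → R0 = 95
  MOV R3, 56  → R3 = 56
  CMP R0, R3  → unsigned 95 - 56: no borrow
  95 >= 56, so CF = 0
CF = 0

0


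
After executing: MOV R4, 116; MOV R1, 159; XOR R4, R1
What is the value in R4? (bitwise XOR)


Register state trace:
  MOV R4, 116  → R4 = 116 (0b01110100)
  MOV R1, 159  → R1 = 159 (0b10011111)
  XOR R4, R1  → R4 = 116 XOR 159 = 235 (0b11101011)
Final: R4 = 235

235


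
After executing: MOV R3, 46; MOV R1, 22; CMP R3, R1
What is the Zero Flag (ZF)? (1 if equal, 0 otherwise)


Register state trace:
  MOV R3, 46  → R3 = 46
  MOV R1, 22  → R1 = 22
  CMP R3, R1  → computes 46 - 22 = 24
  Result is nonzero, so values are not equal
ZF = 0

0


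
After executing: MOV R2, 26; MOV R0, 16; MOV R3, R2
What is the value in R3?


Register state trace:
  MOV R2, 26  → R2 = 26
  MOV R0, 16  → R0 = 16
  MOV R3, R2  → R3 = 26
Final: R3 = 26

26


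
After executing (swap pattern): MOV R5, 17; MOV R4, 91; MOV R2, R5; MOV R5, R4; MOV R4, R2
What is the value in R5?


Register state trace (swap pattern):
  MOV R5, 17  → R5 = 17
  MOV R4, 91  → R4 = 91
  MOV R2, R5  → R2 = 17  (save R5)
  MOV R5, R4  → R5 = 91  (R5 gets R4's value)
  MOV R4, R2  → R4 = 17  (R4 gets saved value)
Final: R5 = 91

91


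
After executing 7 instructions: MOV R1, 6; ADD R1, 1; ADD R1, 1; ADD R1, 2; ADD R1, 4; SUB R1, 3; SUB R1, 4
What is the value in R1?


Register state trace:
  MOV R1, 6  → R1 = 6
  ADD R1, 1  → R1 = 6 + 1 = 7
  ADD R1, 1  → R1 = 7 + 1 = 8
  ADD R1, 2  → R1 = 8 + 2 = 10
  ADD R1, 4  → R1 = 10 + 4 = 14
  SUB R1, 3  → R1 = 14 - 3 = 11
  SUB R1, 4  → R1 = 11 - 4 = 7
Final: R1 = 7

7


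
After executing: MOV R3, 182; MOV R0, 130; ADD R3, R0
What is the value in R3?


Register state trace:
  MOV R3, 182  → R3 = 182
  MOV R0, 130  → R0 = 130
  ADD R3, R0  → R3 = 182 + 130 = 312
Final: R3 = 312

312


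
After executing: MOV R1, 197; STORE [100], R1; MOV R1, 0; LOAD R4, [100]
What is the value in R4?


Register and memory trace:
  MOV R1, 197  → R1 = 197
  STORE [100], R1  → mem[100] = 197
  MOV R1, 0  → R1 = 0
  LOAD R4, [100]  → R4 = mem[100] = 197
Final: R4 = 197

197


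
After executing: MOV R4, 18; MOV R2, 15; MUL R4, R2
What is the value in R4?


Register state trace:
  MOV R4, 18  → R4 = 18
  MOV R2, 15  → R2 = 15
  MUL R4, R2  → R4 = 18 * 15 = 270
Final: R4 = 270

270


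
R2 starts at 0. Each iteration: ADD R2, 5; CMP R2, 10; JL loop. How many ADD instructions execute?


Loop trace (R2 starts at 0, target 10, step 5):
  ADD #1: R2 = 0 + 5 = 5  → 5 < 10, loop
  ADD #2: R2 = 5 + 5 = 10  → 10 >= 10, exit
Total ADD instructions: 2

2


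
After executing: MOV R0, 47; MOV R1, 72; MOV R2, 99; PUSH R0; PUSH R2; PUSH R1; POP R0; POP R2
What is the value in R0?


Stack trace (top is rightmost):
  MOV R0, 47  → R0 = 47
  MOV R1, 72  → R1 = 72
  MOV R2, 99  → R2 = 99
  PUSH R0  → stack: [47]
  PUSH R2  → stack: [47, 99]
  PUSH R1  → stack: [47, 99, 72]
  POP R0  → R0 = 72, stack: [47, 99]
  POP R2  → R2 = 99, stack: [47]
Final: R0 = 72

72


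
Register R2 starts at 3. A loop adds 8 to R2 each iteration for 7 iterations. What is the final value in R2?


Starting value: R2 = 3
  Iter 1: R2 = 3 + 8 = 11
  Iter 2: R2 = 11 + 8 = 19
  Iter 3: R2 = 19 + 8 = 27
  Iter 4: R2 = 27 + 8 = 35
  Iter 5: R2 = 35 + 8 = 43
  Iter 6: R2 = 43 + 8 = 51
  Iter 7: R2 = 51 + 8 = 59
Final: R2 = 59

59


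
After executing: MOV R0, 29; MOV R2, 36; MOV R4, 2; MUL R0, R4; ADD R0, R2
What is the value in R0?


Register state trace:
  MOV R0, 29  → R0 = 29
  MOV R2, 36  → R2 = 36
  MOV R4, 2  → R4 = 2
  MUL R0, R4  → R0 = 29 * 2 = 58
  ADD R0, R2  → R0 = 58 + 36 = 94
Final: R0 = 94

94


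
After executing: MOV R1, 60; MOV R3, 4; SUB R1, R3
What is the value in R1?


Register state trace:
  MOV R1, 60  → R1 = 60
  MOV R3, 4  → R3 = 4
  SUB R1, R3  → R1 = 60 - 4 = 56
Final: R1 = 56

56


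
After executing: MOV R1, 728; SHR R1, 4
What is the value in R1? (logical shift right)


Register state trace:
  MOV R1, 728  → R1 = 728
  SHR R1, 4  → R1 = 728 >> 4 = 728 // 2^4 = 45
Final: R1 = 45

45


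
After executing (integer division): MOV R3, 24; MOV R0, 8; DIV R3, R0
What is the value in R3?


Register state trace:
  MOV R3, 24  → R3 = 24
  MOV R0, 8  → R0 = 8
  DIV R3, R0  → R3 = 24 // 8 = 3
Final: R3 = 3

3


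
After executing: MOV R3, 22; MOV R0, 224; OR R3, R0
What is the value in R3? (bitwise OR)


Register state trace:
  MOV R3, 22  → R3 = 22 (0b00010110)
  MOV R0, 224  → R0 = 224 (0b11100000)
  OR R3, R0   → R3 = 22 OR 224 = 246 (0b11110110)
Final: R3 = 246

246


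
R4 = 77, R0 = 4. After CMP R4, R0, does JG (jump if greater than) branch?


Trace:
  R4 = 77, R0 = 4
  CMP R4, R0  → compares 77 vs 4
  JG checks: is 77 greater than 4?
  77 > 4, so condition is true
Branch taken: Yes

Yes


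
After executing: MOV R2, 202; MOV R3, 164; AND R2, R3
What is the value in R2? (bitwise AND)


Register state trace:
  MOV R2, 202  → R2 = 202 (0b11001010)
  MOV R3, 164  → R3 = 164 (0b10100100)
  AND R2, R3  → R2 = 202 AND 164 = 128 (0b10000000)
Final: R2 = 128

128


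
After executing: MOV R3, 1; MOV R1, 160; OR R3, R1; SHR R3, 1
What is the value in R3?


Register state trace:
  MOV R3, 1  → R3 = 1 (0b00000001)
  MOV R1, 160  → R1 = 160 (0b10100000)
  OR R3, R1  → R3 = 1 OR 160 = 161 (0b10100001)
  SHR R3, 1  → R3 = 161 >> 1 = 80
Final: R3 = 80

80


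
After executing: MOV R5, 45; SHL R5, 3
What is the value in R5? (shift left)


Register state trace:
  MOV R5, 45  → R5 = 45
  SHL R5, 3  → R5 = 45 << 3 = 45 * 2^3 = 360
Final: R5 = 360

360


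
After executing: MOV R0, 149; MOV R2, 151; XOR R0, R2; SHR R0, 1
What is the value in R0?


Register state trace:
  MOV R0, 149  → R0 = 149 (0b10010101)
  MOV R2, 151  → R2 = 151 (0b10010111)
  XOR R0, R2  → R0 = 149 XOR 151 = 2 (0b00000010)
  SHR R0, 1  → R0 = 2 >> 1 = 1
Final: R0 = 1

1


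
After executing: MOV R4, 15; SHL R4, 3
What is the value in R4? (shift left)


Register state trace:
  MOV R4, 15  → R4 = 15
  SHL R4, 3  → R4 = 15 << 3 = 15 * 2^3 = 120
Final: R4 = 120

120


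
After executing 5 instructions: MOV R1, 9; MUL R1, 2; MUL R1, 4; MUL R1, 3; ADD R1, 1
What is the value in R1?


Register state trace:
  MOV R1, 9  → R1 = 9
  MUL R1, 2  → R1 = 9 * 2 = 18
  MUL R1, 4  → R1 = 18 * 4 = 72
  MUL R1, 3  → R1 = 72 * 3 = 216
  ADD R1, 1  → R1 = 216 + 1 = 217
Final: R1 = 217

217


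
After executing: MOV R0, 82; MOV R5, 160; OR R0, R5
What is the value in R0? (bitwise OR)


Register state trace:
  MOV R0, 82  → R0 = 82 (0b01010010)
  MOV R5, 160  → R5 = 160 (0b10100000)
  OR R0, R5   → R0 = 82 OR 160 = 242 (0b11110010)
Final: R0 = 242

242


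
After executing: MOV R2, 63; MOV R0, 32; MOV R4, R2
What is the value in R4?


Register state trace:
  MOV R2, 63  → R2 = 63
  MOV R0, 32  → R0 = 32
  MOV R4, R2  → R4 = 63
Final: R4 = 63

63


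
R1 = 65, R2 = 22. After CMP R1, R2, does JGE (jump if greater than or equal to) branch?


Trace:
  R1 = 65, R2 = 22
  CMP R1, R2  → compares 65 vs 22
  JGE checks: is 65 greater than or equal to 22?
  65 > 22, so condition is true
Branch taken: Yes

Yes


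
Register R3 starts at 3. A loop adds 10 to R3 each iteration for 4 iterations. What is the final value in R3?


Starting value: R3 = 3
  Iter 1: R3 = 3 + 10 = 13
  Iter 2: R3 = 13 + 10 = 23
  Iter 3: R3 = 23 + 10 = 33
  Iter 4: R3 = 33 + 10 = 43
Final: R3 = 43

43


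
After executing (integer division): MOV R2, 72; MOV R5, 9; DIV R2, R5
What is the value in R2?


Register state trace:
  MOV R2, 72  → R2 = 72
  MOV R5, 9  → R5 = 9
  DIV R2, R5  → R2 = 72 // 9 = 8
Final: R2 = 8

8


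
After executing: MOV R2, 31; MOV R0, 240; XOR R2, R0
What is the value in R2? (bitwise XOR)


Register state trace:
  MOV R2, 31  → R2 = 31 (0b00011111)
  MOV R0, 240  → R0 = 240 (0b11110000)
  XOR R2, R0  → R2 = 31 XOR 240 = 239 (0b11101111)
Final: R2 = 239

239


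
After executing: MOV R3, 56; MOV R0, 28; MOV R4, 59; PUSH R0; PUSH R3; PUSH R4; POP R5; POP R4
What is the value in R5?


Stack trace (top is rightmost):
  MOV R3, 56  → R3 = 56
  MOV R0, 28  → R0 = 28
  MOV R4, 59  → R4 = 59
  PUSH R0  → stack: [28]
  PUSH R3  → stack: [28, 56]
  PUSH R4  → stack: [28, 56, 59]
  POP R5  → R5 = 59, stack: [28, 56]
  POP R4  → R4 = 56, stack: [28]
Final: R5 = 59

59


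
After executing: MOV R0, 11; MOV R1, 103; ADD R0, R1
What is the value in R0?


Register state trace:
  MOV R0, 11  → R0 = 11
  MOV R1, 103  → R1 = 103
  ADD R0, R1  → R0 = 11 + 103 = 114
Final: R0 = 114

114


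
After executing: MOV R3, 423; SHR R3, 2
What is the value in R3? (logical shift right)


Register state trace:
  MOV R3, 423  → R3 = 423
  SHR R3, 2  → R3 = 423 >> 2 = 423 // 2^2 = 105
Final: R3 = 105

105


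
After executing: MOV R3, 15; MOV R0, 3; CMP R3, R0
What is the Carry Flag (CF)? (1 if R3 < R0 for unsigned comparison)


Register state trace:
  MOV R3, 15  → R3 = 15
  MOV R0, 3  → R0 = 3
  CMP R3, R0  → unsigned 15 - 3: no borrow
  15 >= 3, so CF = 0
CF = 0

0


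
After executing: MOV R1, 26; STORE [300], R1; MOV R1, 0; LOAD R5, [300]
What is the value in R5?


Register and memory trace:
  MOV R1, 26  → R1 = 26
  STORE [300], R1  → mem[300] = 26
  MOV R1, 0  → R1 = 0
  LOAD R5, [300]  → R5 = mem[300] = 26
Final: R5 = 26

26


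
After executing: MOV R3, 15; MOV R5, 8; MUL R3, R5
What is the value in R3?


Register state trace:
  MOV R3, 15  → R3 = 15
  MOV R5, 8  → R5 = 8
  MUL R3, R5  → R3 = 15 * 8 = 120
Final: R3 = 120

120


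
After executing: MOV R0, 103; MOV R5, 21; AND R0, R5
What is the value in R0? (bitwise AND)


Register state trace:
  MOV R0, 103  → R0 = 103 (0b01100111)
  MOV R5, 21  → R5 = 21 (0b00010101)
  AND R0, R5  → R0 = 103 AND 21 = 5 (0b00000101)
Final: R0 = 5

5


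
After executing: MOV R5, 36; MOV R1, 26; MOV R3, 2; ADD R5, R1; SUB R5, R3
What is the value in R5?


Register state trace:
  MOV R5, 36  → R5 = 36
  MOV R1, 26  → R1 = 26
  MOV R3, 2  → R3 = 2
  ADD R5, R1  → R5 = 36 + 26 = 62
  SUB R5, R3  → R5 = 62 - 2 = 60
Final: R5 = 60

60


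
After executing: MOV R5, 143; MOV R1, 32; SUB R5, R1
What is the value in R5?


Register state trace:
  MOV R5, 143  → R5 = 143
  MOV R1, 32  → R1 = 32
  SUB R5, R1  → R5 = 143 - 32 = 111
Final: R5 = 111

111


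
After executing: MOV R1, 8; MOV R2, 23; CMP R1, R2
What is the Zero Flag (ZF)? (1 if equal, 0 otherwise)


Register state trace:
  MOV R1, 8  → R1 = 8
  MOV R2, 23  → R2 = 23
  CMP R1, R2  → computes 8 - 23 = -15
  Result is nonzero, so values are not equal
ZF = 0

0


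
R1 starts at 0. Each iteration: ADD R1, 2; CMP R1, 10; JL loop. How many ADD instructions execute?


Loop trace (R1 starts at 0, target 10, step 2):
  ADD #1: R1 = 0 + 2 = 2  → 2 < 10, loop
  ADD #2: R1 = 2 + 2 = 4  → 4 < 10, loop
  ADD #3: R1 = 4 + 2 = 6  → 6 < 10, loop
  ADD #4: R1 = 6 + 2 = 8  → 8 < 10, loop
  ADD #5: R1 = 8 + 2 = 10  → 10 >= 10, exit
Total ADD instructions: 5

5


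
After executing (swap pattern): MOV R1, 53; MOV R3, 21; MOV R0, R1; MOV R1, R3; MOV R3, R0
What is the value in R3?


Register state trace (swap pattern):
  MOV R1, 53  → R1 = 53
  MOV R3, 21  → R3 = 21
  MOV R0, R1  → R0 = 53  (save R1)
  MOV R1, R3  → R1 = 21  (R1 gets R3's value)
  MOV R3, R0  → R3 = 53  (R3 gets saved value)
Final: R3 = 53

53


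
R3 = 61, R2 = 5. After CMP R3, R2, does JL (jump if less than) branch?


Trace:
  R3 = 61, R2 = 5
  CMP R3, R2  → compares 61 vs 5
  JL checks: is 61 less than 5?
  61 > 5, so condition is false
Branch taken: No

No


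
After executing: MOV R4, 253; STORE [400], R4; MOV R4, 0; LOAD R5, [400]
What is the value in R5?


Register and memory trace:
  MOV R4, 253  → R4 = 253
  STORE [400], R4  → mem[400] = 253
  MOV R4, 0  → R4 = 0
  LOAD R5, [400]  → R5 = mem[400] = 253
Final: R5 = 253

253


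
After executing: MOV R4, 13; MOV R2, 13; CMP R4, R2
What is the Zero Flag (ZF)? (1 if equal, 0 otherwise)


Register state trace:
  MOV R4, 13  → R4 = 13
  MOV R2, 13  → R2 = 13
  CMP R4, R2  → computes 13 - 13 = 0
  Result is zero, so values are equal
ZF = 1

1


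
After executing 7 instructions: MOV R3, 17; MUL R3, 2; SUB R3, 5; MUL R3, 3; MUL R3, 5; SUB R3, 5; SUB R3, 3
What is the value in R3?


Register state trace:
  MOV R3, 17  → R3 = 17
  MUL R3, 2  → R3 = 17 * 2 = 34
  SUB R3, 5  → R3 = 34 - 5 = 29
  MUL R3, 3  → R3 = 29 * 3 = 87
  MUL R3, 5  → R3 = 87 * 5 = 435
  SUB R3, 5  → R3 = 435 - 5 = 430
  SUB R3, 3  → R3 = 430 - 3 = 427
Final: R3 = 427

427


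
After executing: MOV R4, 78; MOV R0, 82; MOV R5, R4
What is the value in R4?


Register state trace:
  MOV R4, 78  → R4 = 78
  MOV R0, 82  → R0 = 82
  MOV R5, R4  → R5 = 78
Final: R4 = 78

78


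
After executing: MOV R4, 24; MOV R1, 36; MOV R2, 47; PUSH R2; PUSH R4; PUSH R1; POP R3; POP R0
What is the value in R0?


Stack trace (top is rightmost):
  MOV R4, 24  → R4 = 24
  MOV R1, 36  → R1 = 36
  MOV R2, 47  → R2 = 47
  PUSH R2  → stack: [47]
  PUSH R4  → stack: [47, 24]
  PUSH R1  → stack: [47, 24, 36]
  POP R3  → R3 = 36, stack: [47, 24]
  POP R0  → R0 = 24, stack: [47]
Final: R0 = 24

24


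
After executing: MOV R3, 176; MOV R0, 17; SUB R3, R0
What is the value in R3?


Register state trace:
  MOV R3, 176  → R3 = 176
  MOV R0, 17  → R0 = 17
  SUB R3, R0  → R3 = 176 - 17 = 159
Final: R3 = 159

159


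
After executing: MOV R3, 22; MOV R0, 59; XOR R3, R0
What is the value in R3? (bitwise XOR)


Register state trace:
  MOV R3, 22  → R3 = 22 (0b00010110)
  MOV R0, 59  → R0 = 59 (0b00111011)
  XOR R3, R0  → R3 = 22 XOR 59 = 45 (0b00101101)
Final: R3 = 45

45


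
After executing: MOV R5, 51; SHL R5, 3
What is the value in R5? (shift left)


Register state trace:
  MOV R5, 51  → R5 = 51
  SHL R5, 3  → R5 = 51 << 3 = 51 * 2^3 = 408
Final: R5 = 408

408


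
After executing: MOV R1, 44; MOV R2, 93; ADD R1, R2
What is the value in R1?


Register state trace:
  MOV R1, 44  → R1 = 44
  MOV R2, 93  → R2 = 93
  ADD R1, R2  → R1 = 44 + 93 = 137
Final: R1 = 137

137


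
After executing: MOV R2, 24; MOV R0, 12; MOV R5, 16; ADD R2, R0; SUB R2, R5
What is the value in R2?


Register state trace:
  MOV R2, 24  → R2 = 24
  MOV R0, 12  → R0 = 12
  MOV R5, 16  → R5 = 16
  ADD R2, R0  → R2 = 24 + 12 = 36
  SUB R2, R5  → R2 = 36 - 16 = 20
Final: R2 = 20

20


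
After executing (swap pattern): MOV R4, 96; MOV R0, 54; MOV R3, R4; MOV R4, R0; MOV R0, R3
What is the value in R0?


Register state trace (swap pattern):
  MOV R4, 96  → R4 = 96
  MOV R0, 54  → R0 = 54
  MOV R3, R4  → R3 = 96  (save R4)
  MOV R4, R0  → R4 = 54  (R4 gets R0's value)
  MOV R0, R3  → R0 = 96  (R0 gets saved value)
Final: R0 = 96

96


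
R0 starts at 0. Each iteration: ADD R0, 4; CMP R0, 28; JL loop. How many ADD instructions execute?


Loop trace (R0 starts at 0, target 28, step 4):
  ADD #1: R0 = 0 + 4 = 4  → 4 < 28, loop
  ADD #2: R0 = 4 + 4 = 8  → 8 < 28, loop
  ADD #3: R0 = 8 + 4 = 12  → 12 < 28, loop
  ADD #4: R0 = 12 + 4 = 16  → 16 < 28, loop
  ADD #5: R0 = 16 + 4 = 20  → 20 < 28, loop
  ADD #6: R0 = 20 + 4 = 24  → 24 < 28, loop
  ADD #7: R0 = 24 + 4 = 28  → 28 >= 28, exit
Total ADD instructions: 7

7


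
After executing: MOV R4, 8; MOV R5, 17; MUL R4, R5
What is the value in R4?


Register state trace:
  MOV R4, 8  → R4 = 8
  MOV R5, 17  → R5 = 17
  MUL R4, R5  → R4 = 8 * 17 = 136
Final: R4 = 136

136


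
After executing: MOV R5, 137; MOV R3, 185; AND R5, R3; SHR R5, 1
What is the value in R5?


Register state trace:
  MOV R5, 137  → R5 = 137 (0b10001001)
  MOV R3, 185  → R3 = 185 (0b10111001)
  AND R5, R3  → R5 = 137 AND 185 = 137 (0b10001001)
  SHR R5, 1  → R5 = 137 >> 1 = 68
Final: R5 = 68

68


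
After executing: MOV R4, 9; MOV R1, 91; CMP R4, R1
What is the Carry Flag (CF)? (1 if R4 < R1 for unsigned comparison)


Register state trace:
  MOV R4, 9  → R4 = 9
  MOV R1, 91  → R1 = 91
  CMP R4, R1  → unsigned 9 - 91: borrow occurs
  9 < 91, so CF = 1
CF = 1

1


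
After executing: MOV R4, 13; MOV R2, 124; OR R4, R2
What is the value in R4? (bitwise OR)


Register state trace:
  MOV R4, 13  → R4 = 13 (0b00001101)
  MOV R2, 124  → R2 = 124 (0b01111100)
  OR R4, R2   → R4 = 13 OR 124 = 125 (0b01111101)
Final: R4 = 125

125


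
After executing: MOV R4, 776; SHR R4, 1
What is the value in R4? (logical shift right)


Register state trace:
  MOV R4, 776  → R4 = 776
  SHR R4, 1  → R4 = 776 >> 1 = 776 // 2^1 = 388
Final: R4 = 388

388


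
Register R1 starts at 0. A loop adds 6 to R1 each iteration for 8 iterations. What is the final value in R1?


Starting value: R1 = 0
  Iter 1: R1 = 0 + 6 = 6
  Iter 2: R1 = 6 + 6 = 12
  Iter 3: R1 = 12 + 6 = 18
  Iter 4: R1 = 18 + 6 = 24
  Iter 5: R1 = 24 + 6 = 30
  Iter 6: R1 = 30 + 6 = 36
  Iter 7: R1 = 36 + 6 = 42
  Iter 8: R1 = 42 + 6 = 48
Final: R1 = 48

48


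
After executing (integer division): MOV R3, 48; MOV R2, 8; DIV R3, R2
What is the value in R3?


Register state trace:
  MOV R3, 48  → R3 = 48
  MOV R2, 8  → R2 = 8
  DIV R3, R2  → R3 = 48 // 8 = 6
Final: R3 = 6

6


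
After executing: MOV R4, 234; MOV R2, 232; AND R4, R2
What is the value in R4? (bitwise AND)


Register state trace:
  MOV R4, 234  → R4 = 234 (0b11101010)
  MOV R2, 232  → R2 = 232 (0b11101000)
  AND R4, R2  → R4 = 234 AND 232 = 232 (0b11101000)
Final: R4 = 232

232


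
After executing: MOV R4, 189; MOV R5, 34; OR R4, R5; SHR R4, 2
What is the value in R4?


Register state trace:
  MOV R4, 189  → R4 = 189 (0b10111101)
  MOV R5, 34  → R5 = 34 (0b00100010)
  OR R4, R5  → R4 = 189 OR 34 = 191 (0b10111111)
  SHR R4, 2  → R4 = 191 >> 2 = 47
Final: R4 = 47

47


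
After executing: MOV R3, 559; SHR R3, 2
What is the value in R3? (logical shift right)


Register state trace:
  MOV R3, 559  → R3 = 559
  SHR R3, 2  → R3 = 559 >> 2 = 559 // 2^2 = 139
Final: R3 = 139

139


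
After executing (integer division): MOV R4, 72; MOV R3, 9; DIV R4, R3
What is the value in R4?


Register state trace:
  MOV R4, 72  → R4 = 72
  MOV R3, 9  → R3 = 9
  DIV R4, R3  → R4 = 72 // 9 = 8
Final: R4 = 8

8


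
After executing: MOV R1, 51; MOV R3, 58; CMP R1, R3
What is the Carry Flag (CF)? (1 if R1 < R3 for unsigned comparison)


Register state trace:
  MOV R1, 51  → R1 = 51
  MOV R3, 58  → R3 = 58
  CMP R1, R3  → unsigned 51 - 58: borrow occurs
  51 < 58, so CF = 1
CF = 1

1


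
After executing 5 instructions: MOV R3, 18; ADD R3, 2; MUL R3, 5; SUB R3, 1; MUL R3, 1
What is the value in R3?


Register state trace:
  MOV R3, 18  → R3 = 18
  ADD R3, 2  → R3 = 18 + 2 = 20
  MUL R3, 5  → R3 = 20 * 5 = 100
  SUB R3, 1  → R3 = 100 - 1 = 99
  MUL R3, 1  → R3 = 99 * 1 = 99
Final: R3 = 99

99


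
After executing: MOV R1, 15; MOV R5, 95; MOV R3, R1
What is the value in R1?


Register state trace:
  MOV R1, 15  → R1 = 15
  MOV R5, 95  → R5 = 95
  MOV R3, R1  → R3 = 15
Final: R1 = 15

15


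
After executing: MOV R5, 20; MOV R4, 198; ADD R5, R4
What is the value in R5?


Register state trace:
  MOV R5, 20  → R5 = 20
  MOV R4, 198  → R4 = 198
  ADD R5, R4  → R5 = 20 + 198 = 218
Final: R5 = 218

218


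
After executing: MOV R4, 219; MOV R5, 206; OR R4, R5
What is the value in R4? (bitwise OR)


Register state trace:
  MOV R4, 219  → R4 = 219 (0b11011011)
  MOV R5, 206  → R5 = 206 (0b11001110)
  OR R4, R5   → R4 = 219 OR 206 = 223 (0b11011111)
Final: R4 = 223

223


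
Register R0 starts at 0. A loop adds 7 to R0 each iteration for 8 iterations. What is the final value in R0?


Starting value: R0 = 0
  Iter 1: R0 = 0 + 7 = 7
  Iter 2: R0 = 7 + 7 = 14
  Iter 3: R0 = 14 + 7 = 21
  Iter 4: R0 = 21 + 7 = 28
  Iter 5: R0 = 28 + 7 = 35
  Iter 6: R0 = 35 + 7 = 42
  Iter 7: R0 = 42 + 7 = 49
  Iter 8: R0 = 49 + 7 = 56
Final: R0 = 56

56


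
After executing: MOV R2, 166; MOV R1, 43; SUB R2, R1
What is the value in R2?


Register state trace:
  MOV R2, 166  → R2 = 166
  MOV R1, 43  → R1 = 43
  SUB R2, R1  → R2 = 166 - 43 = 123
Final: R2 = 123

123


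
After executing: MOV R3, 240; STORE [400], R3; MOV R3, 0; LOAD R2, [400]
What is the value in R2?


Register and memory trace:
  MOV R3, 240  → R3 = 240
  STORE [400], R3  → mem[400] = 240
  MOV R3, 0  → R3 = 0
  LOAD R2, [400]  → R2 = mem[400] = 240
Final: R2 = 240

240


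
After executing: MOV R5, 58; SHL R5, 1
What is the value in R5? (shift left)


Register state trace:
  MOV R5, 58  → R5 = 58
  SHL R5, 1  → R5 = 58 << 1 = 58 * 2^1 = 116
Final: R5 = 116

116


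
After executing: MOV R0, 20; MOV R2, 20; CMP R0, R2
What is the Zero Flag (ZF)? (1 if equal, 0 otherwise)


Register state trace:
  MOV R0, 20  → R0 = 20
  MOV R2, 20  → R2 = 20
  CMP R0, R2  → computes 20 - 20 = 0
  Result is zero, so values are equal
ZF = 1

1


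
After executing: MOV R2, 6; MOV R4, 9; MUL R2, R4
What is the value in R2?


Register state trace:
  MOV R2, 6  → R2 = 6
  MOV R4, 9  → R4 = 9
  MUL R2, R4  → R2 = 6 * 9 = 54
Final: R2 = 54

54


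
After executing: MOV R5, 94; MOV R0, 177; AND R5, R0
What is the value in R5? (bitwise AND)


Register state trace:
  MOV R5, 94  → R5 = 94 (0b01011110)
  MOV R0, 177  → R0 = 177 (0b10110001)
  AND R5, R0  → R5 = 94 AND 177 = 16 (0b00010000)
Final: R5 = 16

16


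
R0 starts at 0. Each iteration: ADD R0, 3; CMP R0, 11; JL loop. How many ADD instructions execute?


Loop trace (R0 starts at 0, target 11, step 3):
  ADD #1: R0 = 0 + 3 = 3  → 3 < 11, loop
  ADD #2: R0 = 3 + 3 = 6  → 6 < 11, loop
  ADD #3: R0 = 6 + 3 = 9  → 9 < 11, loop
  ADD #4: R0 = 9 + 3 = 12  → 12 >= 11, exit
Total ADD instructions: 4

4


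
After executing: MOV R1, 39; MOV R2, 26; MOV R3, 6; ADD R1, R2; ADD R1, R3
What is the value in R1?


Register state trace:
  MOV R1, 39  → R1 = 39
  MOV R2, 26  → R2 = 26
  MOV R3, 6  → R3 = 6
  ADD R1, R2  → R1 = 39 + 26 = 65
  ADD R1, R3  → R1 = 65 + 6 = 71
Final: R1 = 71

71


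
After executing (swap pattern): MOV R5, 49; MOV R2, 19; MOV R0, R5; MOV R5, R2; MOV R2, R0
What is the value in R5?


Register state trace (swap pattern):
  MOV R5, 49  → R5 = 49
  MOV R2, 19  → R2 = 19
  MOV R0, R5  → R0 = 49  (save R5)
  MOV R5, R2  → R5 = 19  (R5 gets R2's value)
  MOV R2, R0  → R2 = 49  (R2 gets saved value)
Final: R5 = 19

19


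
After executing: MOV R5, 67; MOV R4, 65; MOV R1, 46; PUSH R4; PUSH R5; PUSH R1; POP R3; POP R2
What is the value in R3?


Stack trace (top is rightmost):
  MOV R5, 67  → R5 = 67
  MOV R4, 65  → R4 = 65
  MOV R1, 46  → R1 = 46
  PUSH R4  → stack: [65]
  PUSH R5  → stack: [65, 67]
  PUSH R1  → stack: [65, 67, 46]
  POP R3  → R3 = 46, stack: [65, 67]
  POP R2  → R2 = 67, stack: [65]
Final: R3 = 46

46


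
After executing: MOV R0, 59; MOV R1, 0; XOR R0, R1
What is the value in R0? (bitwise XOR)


Register state trace:
  MOV R0, 59  → R0 = 59 (0b00111011)
  MOV R1, 0  → R1 = 0 (0b00000000)
  XOR R0, R1  → R0 = 59 XOR 0 = 59 (0b00111011)
Final: R0 = 59

59


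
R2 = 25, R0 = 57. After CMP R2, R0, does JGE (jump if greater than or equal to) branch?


Trace:
  R2 = 25, R0 = 57
  CMP R2, R0  → compares 25 vs 57
  JGE checks: is 25 greater than or equal to 57?
  25 < 57, so condition is false
Branch taken: No

No


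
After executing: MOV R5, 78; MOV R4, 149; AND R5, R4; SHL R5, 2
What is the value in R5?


Register state trace:
  MOV R5, 78  → R5 = 78 (0b01001110)
  MOV R4, 149  → R4 = 149 (0b10010101)
  AND R5, R4  → R5 = 78 AND 149 = 4 (0b00000100)
  SHL R5, 2  → R5 = 4 << 2 = 16
Final: R5 = 16

16


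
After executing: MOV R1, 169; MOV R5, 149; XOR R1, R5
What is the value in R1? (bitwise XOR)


Register state trace:
  MOV R1, 169  → R1 = 169 (0b10101001)
  MOV R5, 149  → R5 = 149 (0b10010101)
  XOR R1, R5  → R1 = 169 XOR 149 = 60 (0b00111100)
Final: R1 = 60

60


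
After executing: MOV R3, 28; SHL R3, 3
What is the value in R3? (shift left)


Register state trace:
  MOV R3, 28  → R3 = 28
  SHL R3, 3  → R3 = 28 << 3 = 28 * 2^3 = 224
Final: R3 = 224

224


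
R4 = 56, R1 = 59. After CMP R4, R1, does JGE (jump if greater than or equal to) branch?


Trace:
  R4 = 56, R1 = 59
  CMP R4, R1  → compares 56 vs 59
  JGE checks: is 56 greater than or equal to 59?
  56 < 59, so condition is false
Branch taken: No

No


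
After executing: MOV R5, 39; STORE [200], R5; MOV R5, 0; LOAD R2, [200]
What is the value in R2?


Register and memory trace:
  MOV R5, 39  → R5 = 39
  STORE [200], R5  → mem[200] = 39
  MOV R5, 0  → R5 = 0
  LOAD R2, [200]  → R2 = mem[200] = 39
Final: R2 = 39

39


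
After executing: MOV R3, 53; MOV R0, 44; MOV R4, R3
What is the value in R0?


Register state trace:
  MOV R3, 53  → R3 = 53
  MOV R0, 44  → R0 = 44
  MOV R4, R3  → R4 = 53
Final: R0 = 44

44


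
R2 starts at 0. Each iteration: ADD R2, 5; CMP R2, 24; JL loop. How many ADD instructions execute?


Loop trace (R2 starts at 0, target 24, step 5):
  ADD #1: R2 = 0 + 5 = 5  → 5 < 24, loop
  ADD #2: R2 = 5 + 5 = 10  → 10 < 24, loop
  ADD #3: R2 = 10 + 5 = 15  → 15 < 24, loop
  ADD #4: R2 = 15 + 5 = 20  → 20 < 24, loop
  ADD #5: R2 = 20 + 5 = 25  → 25 >= 24, exit
Total ADD instructions: 5

5


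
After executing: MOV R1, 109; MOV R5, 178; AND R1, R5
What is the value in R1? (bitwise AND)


Register state trace:
  MOV R1, 109  → R1 = 109 (0b01101101)
  MOV R5, 178  → R5 = 178 (0b10110010)
  AND R1, R5  → R1 = 109 AND 178 = 32 (0b00100000)
Final: R1 = 32

32


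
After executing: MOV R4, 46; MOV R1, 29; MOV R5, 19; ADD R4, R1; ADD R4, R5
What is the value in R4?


Register state trace:
  MOV R4, 46  → R4 = 46
  MOV R1, 29  → R1 = 29
  MOV R5, 19  → R5 = 19
  ADD R4, R1  → R4 = 46 + 29 = 75
  ADD R4, R5  → R4 = 75 + 19 = 94
Final: R4 = 94

94


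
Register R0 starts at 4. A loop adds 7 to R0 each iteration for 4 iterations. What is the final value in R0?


Starting value: R0 = 4
  Iter 1: R0 = 4 + 7 = 11
  Iter 2: R0 = 11 + 7 = 18
  Iter 3: R0 = 18 + 7 = 25
  Iter 4: R0 = 25 + 7 = 32
Final: R0 = 32

32


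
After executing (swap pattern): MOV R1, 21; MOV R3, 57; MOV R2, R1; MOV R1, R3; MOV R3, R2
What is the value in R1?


Register state trace (swap pattern):
  MOV R1, 21  → R1 = 21
  MOV R3, 57  → R3 = 57
  MOV R2, R1  → R2 = 21  (save R1)
  MOV R1, R3  → R1 = 57  (R1 gets R3's value)
  MOV R3, R2  → R3 = 21  (R3 gets saved value)
Final: R1 = 57

57
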